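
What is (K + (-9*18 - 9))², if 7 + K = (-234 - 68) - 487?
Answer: 935089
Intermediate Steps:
K = -796 (K = -7 + ((-234 - 68) - 487) = -7 + (-302 - 487) = -7 - 789 = -796)
(K + (-9*18 - 9))² = (-796 + (-9*18 - 9))² = (-796 + (-162 - 9))² = (-796 - 171)² = (-967)² = 935089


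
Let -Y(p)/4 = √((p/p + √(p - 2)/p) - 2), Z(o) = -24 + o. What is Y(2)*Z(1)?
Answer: 92*I ≈ 92.0*I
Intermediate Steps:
Y(p) = -4*√(-1 + √(-2 + p)/p) (Y(p) = -4*√((p/p + √(p - 2)/p) - 2) = -4*√((1 + √(-2 + p)/p) - 2) = -4*√(-1 + √(-2 + p)/p))
Y(2)*Z(1) = (-4*I*√2*√(2 - √(-2 + 2))/2)*(-24 + 1) = -4*I*√2*√(2 - √0)/2*(-23) = -4*I*√2*√(2 - 1*0)/2*(-23) = -4*I*√2*√(2 + 0)/2*(-23) = -4*√(-1)*(-23) = -4*I*(-23) = 92*I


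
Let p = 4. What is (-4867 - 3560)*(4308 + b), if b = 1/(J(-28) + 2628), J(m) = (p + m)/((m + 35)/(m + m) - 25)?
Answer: -6394501872849/176140 ≈ -3.6303e+7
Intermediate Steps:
J(m) = (4 + m)/(-25 + (35 + m)/(2*m)) (J(m) = (4 + m)/((m + 35)/(m + m) - 25) = (4 + m)/((35 + m)/((2*m)) - 25) = (4 + m)/((35 + m)*(1/(2*m)) - 25) = (4 + m)/((35 + m)/(2*m) - 25) = (4 + m)/(-25 + (35 + m)/(2*m)))
b = 67/176140 (b = 1/(-2*(-28)*(4 - 28)/(-35 + 49*(-28)) + 2628) = 1/(-2*(-28)*(-24)/(-35 - 1372) + 2628) = 1/(-2*(-28)*(-24)/(-1407) + 2628) = 1/(-2*(-28)*(-1/1407)*(-24) + 2628) = 1/(64/67 + 2628) = 1/(176140/67) = 67/176140 ≈ 0.00038038)
(-4867 - 3560)*(4308 + b) = (-4867 - 3560)*(4308 + 67/176140) = -8427*758811187/176140 = -6394501872849/176140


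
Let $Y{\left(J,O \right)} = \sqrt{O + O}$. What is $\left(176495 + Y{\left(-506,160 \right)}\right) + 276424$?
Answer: $452919 + 8 \sqrt{5} \approx 4.5294 \cdot 10^{5}$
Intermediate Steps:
$Y{\left(J,O \right)} = \sqrt{2} \sqrt{O}$ ($Y{\left(J,O \right)} = \sqrt{2 O} = \sqrt{2} \sqrt{O}$)
$\left(176495 + Y{\left(-506,160 \right)}\right) + 276424 = \left(176495 + \sqrt{2} \sqrt{160}\right) + 276424 = \left(176495 + \sqrt{2} \cdot 4 \sqrt{10}\right) + 276424 = \left(176495 + 8 \sqrt{5}\right) + 276424 = 452919 + 8 \sqrt{5}$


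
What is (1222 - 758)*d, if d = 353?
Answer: 163792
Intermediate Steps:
(1222 - 758)*d = (1222 - 758)*353 = 464*353 = 163792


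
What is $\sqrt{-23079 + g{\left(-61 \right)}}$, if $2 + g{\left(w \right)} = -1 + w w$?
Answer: $i \sqrt{19361} \approx 139.14 i$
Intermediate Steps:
$g{\left(w \right)} = -3 + w^{2}$ ($g{\left(w \right)} = -2 + \left(-1 + w w\right) = -2 + \left(-1 + w^{2}\right) = -3 + w^{2}$)
$\sqrt{-23079 + g{\left(-61 \right)}} = \sqrt{-23079 - \left(3 - \left(-61\right)^{2}\right)} = \sqrt{-23079 + \left(-3 + 3721\right)} = \sqrt{-23079 + 3718} = \sqrt{-19361} = i \sqrt{19361}$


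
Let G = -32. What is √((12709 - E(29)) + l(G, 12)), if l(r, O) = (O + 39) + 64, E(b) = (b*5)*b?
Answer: 13*√51 ≈ 92.839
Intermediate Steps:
E(b) = 5*b² (E(b) = (5*b)*b = 5*b²)
l(r, O) = 103 + O (l(r, O) = (39 + O) + 64 = 103 + O)
√((12709 - E(29)) + l(G, 12)) = √((12709 - 5*29²) + (103 + 12)) = √((12709 - 5*841) + 115) = √((12709 - 1*4205) + 115) = √((12709 - 4205) + 115) = √(8504 + 115) = √8619 = 13*√51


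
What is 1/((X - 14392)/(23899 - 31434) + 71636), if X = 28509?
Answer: 7535/539763143 ≈ 1.3960e-5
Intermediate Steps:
1/((X - 14392)/(23899 - 31434) + 71636) = 1/((28509 - 14392)/(23899 - 31434) + 71636) = 1/(14117/(-7535) + 71636) = 1/(14117*(-1/7535) + 71636) = 1/(-14117/7535 + 71636) = 1/(539763143/7535) = 7535/539763143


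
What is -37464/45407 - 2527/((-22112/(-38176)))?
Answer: -136914870001/31376237 ≈ -4363.6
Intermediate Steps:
-37464/45407 - 2527/((-22112/(-38176))) = -37464*1/45407 - 2527/((-22112*(-1/38176))) = -37464/45407 - 2527/691/1193 = -37464/45407 - 2527*1193/691 = -37464/45407 - 3014711/691 = -136914870001/31376237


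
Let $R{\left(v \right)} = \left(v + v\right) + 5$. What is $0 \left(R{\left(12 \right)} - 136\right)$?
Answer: $0$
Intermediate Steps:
$R{\left(v \right)} = 5 + 2 v$ ($R{\left(v \right)} = 2 v + 5 = 5 + 2 v$)
$0 \left(R{\left(12 \right)} - 136\right) = 0 \left(\left(5 + 2 \cdot 12\right) - 136\right) = 0 \left(\left(5 + 24\right) - 136\right) = 0 \left(29 - 136\right) = 0 \left(-107\right) = 0$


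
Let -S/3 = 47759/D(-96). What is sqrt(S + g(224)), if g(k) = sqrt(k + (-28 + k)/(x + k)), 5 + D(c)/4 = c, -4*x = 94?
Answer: sqrt(2326947572577 + 98174424*sqrt(1004906))/81002 ≈ 19.226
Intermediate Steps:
x = -47/2 (x = -1/4*94 = -47/2 ≈ -23.500)
D(c) = -20 + 4*c
g(k) = sqrt(k + (-28 + k)/(-47/2 + k))
S = 143277/404 (S = -143277/(-20 + 4*(-96)) = -143277/(-20 - 384) = -143277/(-404) = -143277*(-1)/404 = -3*(-47759/404) = 143277/404 ≈ 354.65)
sqrt(S + g(224)) = sqrt(143277/404 + sqrt((-56 - 45*224 + 2*224**2)/(-47 + 2*224))) = sqrt(143277/404 + sqrt((-56 - 10080 + 2*50176)/(-47 + 448))) = sqrt(143277/404 + sqrt((-56 - 10080 + 100352)/401)) = sqrt(143277/404 + sqrt((1/401)*90216)) = sqrt(143277/404 + sqrt(90216/401)) = sqrt(143277/404 + 6*sqrt(1004906)/401)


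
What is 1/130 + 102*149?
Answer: 1975741/130 ≈ 15198.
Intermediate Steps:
1/130 + 102*149 = 1/130 + 15198 = 1975741/130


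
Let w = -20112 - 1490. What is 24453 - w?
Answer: 46055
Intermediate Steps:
w = -21602
24453 - w = 24453 - 1*(-21602) = 24453 + 21602 = 46055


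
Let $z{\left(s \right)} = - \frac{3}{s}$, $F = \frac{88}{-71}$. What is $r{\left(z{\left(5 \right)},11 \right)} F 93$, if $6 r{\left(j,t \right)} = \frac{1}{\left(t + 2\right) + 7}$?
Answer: $- \frac{341}{355} \approx -0.96056$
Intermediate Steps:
$F = - \frac{88}{71}$ ($F = 88 \left(- \frac{1}{71}\right) = - \frac{88}{71} \approx -1.2394$)
$r{\left(j,t \right)} = \frac{1}{6 \left(9 + t\right)}$ ($r{\left(j,t \right)} = \frac{1}{6 \left(\left(t + 2\right) + 7\right)} = \frac{1}{6 \left(\left(2 + t\right) + 7\right)} = \frac{1}{6 \left(9 + t\right)}$)
$r{\left(z{\left(5 \right)},11 \right)} F 93 = \frac{1}{6 \left(9 + 11\right)} \left(- \frac{88}{71}\right) 93 = \frac{1}{6 \cdot 20} \left(- \frac{88}{71}\right) 93 = \frac{1}{6} \cdot \frac{1}{20} \left(- \frac{88}{71}\right) 93 = \frac{1}{120} \left(- \frac{88}{71}\right) 93 = \left(- \frac{11}{1065}\right) 93 = - \frac{341}{355}$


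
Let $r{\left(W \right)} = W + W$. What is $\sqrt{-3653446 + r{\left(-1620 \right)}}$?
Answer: $i \sqrt{3656686} \approx 1912.2 i$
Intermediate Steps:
$r{\left(W \right)} = 2 W$
$\sqrt{-3653446 + r{\left(-1620 \right)}} = \sqrt{-3653446 + 2 \left(-1620\right)} = \sqrt{-3653446 - 3240} = \sqrt{-3656686} = i \sqrt{3656686}$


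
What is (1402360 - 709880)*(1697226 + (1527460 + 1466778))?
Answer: 3248744990720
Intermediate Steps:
(1402360 - 709880)*(1697226 + (1527460 + 1466778)) = 692480*(1697226 + 2994238) = 692480*4691464 = 3248744990720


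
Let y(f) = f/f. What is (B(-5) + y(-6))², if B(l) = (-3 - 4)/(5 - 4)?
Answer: 36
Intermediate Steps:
y(f) = 1
B(l) = -7 (B(l) = -7/1 = -7*1 = -7)
(B(-5) + y(-6))² = (-7 + 1)² = (-6)² = 36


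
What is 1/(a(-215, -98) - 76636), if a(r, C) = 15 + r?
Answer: -1/76836 ≈ -1.3015e-5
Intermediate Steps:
1/(a(-215, -98) - 76636) = 1/((15 - 215) - 76636) = 1/(-200 - 76636) = 1/(-76836) = -1/76836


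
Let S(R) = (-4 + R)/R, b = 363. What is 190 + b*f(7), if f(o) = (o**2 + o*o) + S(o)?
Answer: 251437/7 ≈ 35920.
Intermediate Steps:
S(R) = (-4 + R)/R
f(o) = 2*o**2 + (-4 + o)/o (f(o) = (o**2 + o*o) + (-4 + o)/o = (o**2 + o**2) + (-4 + o)/o = 2*o**2 + (-4 + o)/o)
190 + b*f(7) = 190 + 363*((-4 + 7 + 2*7**3)/7) = 190 + 363*((-4 + 7 + 2*343)/7) = 190 + 363*((-4 + 7 + 686)/7) = 190 + 363*((1/7)*689) = 190 + 363*(689/7) = 190 + 250107/7 = 251437/7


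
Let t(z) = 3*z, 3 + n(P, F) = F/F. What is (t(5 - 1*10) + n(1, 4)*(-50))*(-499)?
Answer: -42415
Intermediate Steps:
n(P, F) = -2 (n(P, F) = -3 + F/F = -3 + 1 = -2)
(t(5 - 1*10) + n(1, 4)*(-50))*(-499) = (3*(5 - 1*10) - 2*(-50))*(-499) = (3*(5 - 10) + 100)*(-499) = (3*(-5) + 100)*(-499) = (-15 + 100)*(-499) = 85*(-499) = -42415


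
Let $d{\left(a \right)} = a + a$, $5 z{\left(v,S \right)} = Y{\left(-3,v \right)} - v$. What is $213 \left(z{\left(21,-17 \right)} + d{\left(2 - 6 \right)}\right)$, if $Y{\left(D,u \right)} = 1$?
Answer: $-2556$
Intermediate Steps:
$z{\left(v,S \right)} = \frac{1}{5} - \frac{v}{5}$ ($z{\left(v,S \right)} = \frac{1 - v}{5} = \frac{1}{5} - \frac{v}{5}$)
$d{\left(a \right)} = 2 a$
$213 \left(z{\left(21,-17 \right)} + d{\left(2 - 6 \right)}\right) = 213 \left(\left(\frac{1}{5} - \frac{21}{5}\right) + 2 \left(2 - 6\right)\right) = 213 \left(-4 + 2 \left(-4\right)\right) = 213 \left(-4 - 8\right) = 213 \left(-12\right) = -2556$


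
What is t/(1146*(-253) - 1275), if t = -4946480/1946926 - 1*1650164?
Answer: 1606376071172/283485080619 ≈ 5.6665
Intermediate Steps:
t = -1606376071172/973463 (t = -4946480*1/1946926 - 1650164 = -2473240/973463 - 1650164 = -1606376071172/973463 ≈ -1.6502e+6)
t/(1146*(-253) - 1275) = -1606376071172/(973463*(1146*(-253) - 1275)) = -1606376071172/(973463*(-289938 - 1275)) = -1606376071172/973463/(-291213) = -1606376071172/973463*(-1/291213) = 1606376071172/283485080619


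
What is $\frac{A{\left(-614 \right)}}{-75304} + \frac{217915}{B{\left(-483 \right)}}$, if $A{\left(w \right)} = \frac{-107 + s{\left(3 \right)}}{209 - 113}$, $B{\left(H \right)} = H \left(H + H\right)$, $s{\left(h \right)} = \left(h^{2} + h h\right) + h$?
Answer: $\frac{131282313089}{281081517696} \approx 0.46706$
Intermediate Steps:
$s{\left(h \right)} = h + 2 h^{2}$ ($s{\left(h \right)} = \left(h^{2} + h^{2}\right) + h = 2 h^{2} + h = h + 2 h^{2}$)
$B{\left(H \right)} = 2 H^{2}$ ($B{\left(H \right)} = H 2 H = 2 H^{2}$)
$A{\left(w \right)} = - \frac{43}{48}$ ($A{\left(w \right)} = \frac{-107 + 3 \left(1 + 2 \cdot 3\right)}{209 - 113} = \frac{-107 + 3 \left(1 + 6\right)}{96} = \left(-107 + 3 \cdot 7\right) \frac{1}{96} = \left(-107 + 21\right) \frac{1}{96} = \left(-86\right) \frac{1}{96} = - \frac{43}{48}$)
$\frac{A{\left(-614 \right)}}{-75304} + \frac{217915}{B{\left(-483 \right)}} = - \frac{43}{48 \left(-75304\right)} + \frac{217915}{2 \left(-483\right)^{2}} = \left(- \frac{43}{48}\right) \left(- \frac{1}{75304}\right) + \frac{217915}{2 \cdot 233289} = \frac{43}{3614592} + \frac{217915}{466578} = \frac{131282313089}{281081517696}$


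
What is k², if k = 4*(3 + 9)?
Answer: 2304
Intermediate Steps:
k = 48 (k = 4*12 = 48)
k² = 48² = 2304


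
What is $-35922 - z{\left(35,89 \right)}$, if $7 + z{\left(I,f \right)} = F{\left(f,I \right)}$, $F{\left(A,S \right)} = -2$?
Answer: $-35913$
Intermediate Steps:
$z{\left(I,f \right)} = -9$ ($z{\left(I,f \right)} = -7 - 2 = -9$)
$-35922 - z{\left(35,89 \right)} = -35922 - -9 = -35922 + 9 = -35913$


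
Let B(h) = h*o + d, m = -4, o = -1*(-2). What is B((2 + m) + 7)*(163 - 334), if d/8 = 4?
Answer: -7182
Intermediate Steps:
o = 2
d = 32 (d = 8*4 = 32)
B(h) = 32 + 2*h (B(h) = h*2 + 32 = 2*h + 32 = 32 + 2*h)
B((2 + m) + 7)*(163 - 334) = (32 + 2*((2 - 4) + 7))*(163 - 334) = (32 + 2*(-2 + 7))*(-171) = (32 + 2*5)*(-171) = (32 + 10)*(-171) = 42*(-171) = -7182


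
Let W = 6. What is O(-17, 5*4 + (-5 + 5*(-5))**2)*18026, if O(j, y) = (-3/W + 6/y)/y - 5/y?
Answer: -22775851/211600 ≈ -107.64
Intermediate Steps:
O(j, y) = -5/y + (-1/2 + 6/y)/y (O(j, y) = (-3/6 + 6/y)/y - 5/y = (-3*1/6 + 6/y)/y - 5/y = (-1/2 + 6/y)/y - 5/y = -5/y + (-1/2 + 6/y)/y)
O(-17, 5*4 + (-5 + 5*(-5))**2)*18026 = ((12 - 11*(5*4 + (-5 + 5*(-5))**2))/(2*(5*4 + (-5 + 5*(-5))**2)**2))*18026 = ((12 - 11*(20 + (-5 - 25)**2))/(2*(20 + (-5 - 25)**2)**2))*18026 = ((12 - 11*(20 + (-30)**2))/(2*(20 + (-30)**2)**2))*18026 = ((12 - 11*(20 + 900))/(2*(20 + 900)**2))*18026 = ((1/2)*(12 - 11*920)/920**2)*18026 = ((1/2)*(1/846400)*(12 - 10120))*18026 = ((1/2)*(1/846400)*(-10108))*18026 = -2527/423200*18026 = -22775851/211600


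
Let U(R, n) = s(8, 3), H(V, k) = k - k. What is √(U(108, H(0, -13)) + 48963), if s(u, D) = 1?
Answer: 2*√12241 ≈ 221.28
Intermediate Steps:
H(V, k) = 0
U(R, n) = 1
√(U(108, H(0, -13)) + 48963) = √(1 + 48963) = √48964 = 2*√12241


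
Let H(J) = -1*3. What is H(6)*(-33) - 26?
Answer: 73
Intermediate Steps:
H(J) = -3
H(6)*(-33) - 26 = -3*(-33) - 26 = 99 - 26 = 73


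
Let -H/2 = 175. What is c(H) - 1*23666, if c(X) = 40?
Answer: -23626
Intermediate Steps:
H = -350 (H = -2*175 = -350)
c(H) - 1*23666 = 40 - 1*23666 = 40 - 23666 = -23626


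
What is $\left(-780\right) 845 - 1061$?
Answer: $-660161$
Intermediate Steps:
$\left(-780\right) 845 - 1061 = -659100 - 1061 = -660161$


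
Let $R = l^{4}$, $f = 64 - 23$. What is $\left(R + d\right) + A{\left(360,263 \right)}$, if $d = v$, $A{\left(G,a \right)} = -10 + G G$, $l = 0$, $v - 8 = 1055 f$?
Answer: $172853$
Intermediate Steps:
$f = 41$ ($f = 64 - 23 = 41$)
$v = 43263$ ($v = 8 + 1055 \cdot 41 = 8 + 43255 = 43263$)
$A{\left(G,a \right)} = -10 + G^{2}$
$d = 43263$
$R = 0$ ($R = 0^{4} = 0$)
$\left(R + d\right) + A{\left(360,263 \right)} = \left(0 + 43263\right) - \left(10 - 360^{2}\right) = 43263 + \left(-10 + 129600\right) = 43263 + 129590 = 172853$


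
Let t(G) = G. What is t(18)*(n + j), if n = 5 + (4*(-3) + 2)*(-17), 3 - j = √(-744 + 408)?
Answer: 3204 - 72*I*√21 ≈ 3204.0 - 329.95*I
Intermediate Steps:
j = 3 - 4*I*√21 (j = 3 - √(-744 + 408) = 3 - √(-336) = 3 - 4*I*√21 ≈ 3.0 - 18.33*I)
n = 175 (n = 5 + (-12 + 2)*(-17) = 5 - 10*(-17) = 5 + 170 = 175)
t(18)*(n + j) = 18*(175 + (3 - 4*I*√21)) = 18*(178 - 4*I*√21) = 3204 - 72*I*√21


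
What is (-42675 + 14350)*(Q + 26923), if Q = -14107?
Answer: -363013200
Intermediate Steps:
(-42675 + 14350)*(Q + 26923) = (-42675 + 14350)*(-14107 + 26923) = -28325*12816 = -363013200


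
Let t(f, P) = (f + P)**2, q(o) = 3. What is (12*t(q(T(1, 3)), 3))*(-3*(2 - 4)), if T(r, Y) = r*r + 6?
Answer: 2592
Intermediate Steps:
T(r, Y) = 6 + r**2 (T(r, Y) = r**2 + 6 = 6 + r**2)
t(f, P) = (P + f)**2
(12*t(q(T(1, 3)), 3))*(-3*(2 - 4)) = (12*(3 + 3)**2)*(-3*(2 - 4)) = (12*6**2)*(-3*(-2)) = (12*36)*6 = 432*6 = 2592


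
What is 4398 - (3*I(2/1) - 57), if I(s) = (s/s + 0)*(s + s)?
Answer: 4443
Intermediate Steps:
I(s) = 2*s (I(s) = (1 + 0)*(2*s) = 1*(2*s) = 2*s)
4398 - (3*I(2/1) - 57) = 4398 - (3*(2*(2/1)) - 57) = 4398 - (3*(2*(2*1)) - 57) = 4398 - (3*(2*2) - 57) = 4398 - (3*4 - 57) = 4398 - (12 - 57) = 4398 - 1*(-45) = 4398 + 45 = 4443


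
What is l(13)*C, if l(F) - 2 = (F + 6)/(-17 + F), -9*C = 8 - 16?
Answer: -22/9 ≈ -2.4444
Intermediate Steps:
C = 8/9 (C = -(8 - 16)/9 = -⅑*(-8) = 8/9 ≈ 0.88889)
l(F) = 2 + (6 + F)/(-17 + F) (l(F) = 2 + (F + 6)/(-17 + F) = 2 + (6 + F)/(-17 + F))
l(13)*C = ((-28 + 3*13)/(-17 + 13))*(8/9) = ((-28 + 39)/(-4))*(8/9) = -¼*11*(8/9) = -11/4*8/9 = -22/9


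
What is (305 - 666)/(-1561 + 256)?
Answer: 361/1305 ≈ 0.27663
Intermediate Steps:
(305 - 666)/(-1561 + 256) = -361/(-1305) = -361*(-1/1305) = 361/1305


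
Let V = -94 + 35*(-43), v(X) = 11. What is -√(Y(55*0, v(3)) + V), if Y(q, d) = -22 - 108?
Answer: -I*√1729 ≈ -41.581*I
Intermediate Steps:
V = -1599 (V = -94 - 1505 = -1599)
Y(q, d) = -130
-√(Y(55*0, v(3)) + V) = -√(-130 - 1599) = -√(-1729) = -I*√1729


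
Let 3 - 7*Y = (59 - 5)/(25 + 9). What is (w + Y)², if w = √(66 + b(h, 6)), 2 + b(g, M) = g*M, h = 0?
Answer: 952576/14161 ≈ 67.268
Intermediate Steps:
b(g, M) = -2 + M*g (b(g, M) = -2 + g*M = -2 + M*g)
w = 8 (w = √(66 + (-2 + 6*0)) = √(66 + (-2 + 0)) = √(66 - 2) = √64 = 8)
Y = 24/119 (Y = 3/7 - (59 - 5)/(7*(25 + 9)) = 3/7 - 54/(7*34) = 3/7 - ⅐*27/17 = 3/7 - 27/119 = 24/119 ≈ 0.20168)
(w + Y)² = (8 + 24/119)² = (976/119)² = 952576/14161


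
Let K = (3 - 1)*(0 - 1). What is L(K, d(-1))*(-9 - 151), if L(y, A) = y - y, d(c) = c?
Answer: 0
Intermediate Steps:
K = -2 (K = 2*(-1) = -2)
L(y, A) = 0
L(K, d(-1))*(-9 - 151) = 0*(-9 - 151) = 0*(-160) = 0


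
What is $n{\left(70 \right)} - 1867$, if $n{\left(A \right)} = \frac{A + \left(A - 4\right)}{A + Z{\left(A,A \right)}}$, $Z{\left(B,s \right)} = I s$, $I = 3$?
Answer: $- \frac{65328}{35} \approx -1866.5$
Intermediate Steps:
$Z{\left(B,s \right)} = 3 s$
$n{\left(A \right)} = \frac{-4 + 2 A}{4 A}$ ($n{\left(A \right)} = \frac{A + \left(A - 4\right)}{A + 3 A} = \frac{A + \left(A - 4\right)}{4 A} = \left(A + \left(-4 + A\right)\right) \frac{1}{4 A} = \left(-4 + 2 A\right) \frac{1}{4 A} = \frac{-4 + 2 A}{4 A}$)
$n{\left(70 \right)} - 1867 = \frac{-2 + 70}{2 \cdot 70} - 1867 = \frac{1}{2} \cdot \frac{1}{70} \cdot 68 - 1867 = \frac{17}{35} - 1867 = - \frac{65328}{35}$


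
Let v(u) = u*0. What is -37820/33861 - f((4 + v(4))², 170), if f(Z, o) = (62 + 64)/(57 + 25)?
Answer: -3683863/1388301 ≈ -2.6535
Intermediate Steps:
v(u) = 0
f(Z, o) = 63/41 (f(Z, o) = 126/82 = 126*(1/82) = 63/41)
-37820/33861 - f((4 + v(4))², 170) = -37820/33861 - 1*63/41 = -37820*1/33861 - 63/41 = -37820/33861 - 63/41 = -3683863/1388301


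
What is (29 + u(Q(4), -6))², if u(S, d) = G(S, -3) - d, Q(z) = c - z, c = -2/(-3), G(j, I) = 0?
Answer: 1225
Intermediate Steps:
c = ⅔ (c = -2*(-⅓) = ⅔ ≈ 0.66667)
Q(z) = ⅔ - z
u(S, d) = -d (u(S, d) = 0 - d = -d)
(29 + u(Q(4), -6))² = (29 - 1*(-6))² = (29 + 6)² = 35² = 1225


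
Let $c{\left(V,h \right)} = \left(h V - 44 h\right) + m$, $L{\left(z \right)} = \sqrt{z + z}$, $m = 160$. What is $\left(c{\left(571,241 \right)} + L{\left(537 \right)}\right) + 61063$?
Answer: $188230 + \sqrt{1074} \approx 1.8826 \cdot 10^{5}$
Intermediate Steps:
$L{\left(z \right)} = \sqrt{2} \sqrt{z}$ ($L{\left(z \right)} = \sqrt{2 z} = \sqrt{2} \sqrt{z}$)
$c{\left(V,h \right)} = 160 - 44 h + V h$ ($c{\left(V,h \right)} = \left(h V - 44 h\right) + 160 = \left(V h - 44 h\right) + 160 = \left(- 44 h + V h\right) + 160 = 160 - 44 h + V h$)
$\left(c{\left(571,241 \right)} + L{\left(537 \right)}\right) + 61063 = \left(\left(160 - 10604 + 571 \cdot 241\right) + \sqrt{2} \sqrt{537}\right) + 61063 = \left(\left(160 - 10604 + 137611\right) + \sqrt{1074}\right) + 61063 = \left(127167 + \sqrt{1074}\right) + 61063 = 188230 + \sqrt{1074}$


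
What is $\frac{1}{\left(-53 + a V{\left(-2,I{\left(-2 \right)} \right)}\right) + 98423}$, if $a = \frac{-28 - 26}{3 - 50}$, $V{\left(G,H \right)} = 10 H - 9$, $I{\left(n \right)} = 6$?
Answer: $\frac{47}{4626144} \approx 1.016 \cdot 10^{-5}$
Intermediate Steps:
$V{\left(G,H \right)} = -9 + 10 H$
$a = \frac{54}{47}$ ($a = - \frac{54}{-47} = \left(-54\right) \left(- \frac{1}{47}\right) = \frac{54}{47} \approx 1.1489$)
$\frac{1}{\left(-53 + a V{\left(-2,I{\left(-2 \right)} \right)}\right) + 98423} = \frac{1}{\left(-53 + \frac{54 \left(-9 + 10 \cdot 6\right)}{47}\right) + 98423} = \frac{1}{\left(-53 + \frac{54 \left(-9 + 60\right)}{47}\right) + 98423} = \frac{1}{\left(-53 + \frac{54}{47} \cdot 51\right) + 98423} = \frac{1}{\left(-53 + \frac{2754}{47}\right) + 98423} = \frac{1}{\frac{263}{47} + 98423} = \frac{1}{\frac{4626144}{47}} = \frac{47}{4626144}$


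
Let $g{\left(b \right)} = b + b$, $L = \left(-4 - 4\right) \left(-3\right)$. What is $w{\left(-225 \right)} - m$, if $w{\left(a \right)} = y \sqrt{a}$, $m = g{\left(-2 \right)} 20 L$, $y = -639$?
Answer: $1920 - 9585 i \approx 1920.0 - 9585.0 i$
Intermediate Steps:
$L = 24$ ($L = \left(-4 - 4\right) \left(-3\right) = \left(-8\right) \left(-3\right) = 24$)
$g{\left(b \right)} = 2 b$
$m = -1920$ ($m = 2 \left(-2\right) 20 \cdot 24 = \left(-4\right) 20 \cdot 24 = \left(-80\right) 24 = -1920$)
$w{\left(a \right)} = - 639 \sqrt{a}$
$w{\left(-225 \right)} - m = - 639 \sqrt{-225} - -1920 = - 639 \cdot 15 i + 1920 = - 9585 i + 1920 = 1920 - 9585 i$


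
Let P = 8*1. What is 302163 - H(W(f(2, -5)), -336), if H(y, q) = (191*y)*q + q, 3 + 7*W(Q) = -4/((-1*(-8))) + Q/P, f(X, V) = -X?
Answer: 268119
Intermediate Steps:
P = 8
W(Q) = -½ + Q/56 (W(Q) = -3/7 + (-4/((-1*(-8))) + Q/8)/7 = -3/7 + (-4/8 + Q*(⅛))/7 = -3/7 + (-4*⅛ + Q/8)/7 = -3/7 + (-½ + Q/8)/7 = -3/7 + (-1/14 + Q/56) = -½ + Q/56)
H(y, q) = q + 191*q*y (H(y, q) = 191*q*y + q = q + 191*q*y)
302163 - H(W(f(2, -5)), -336) = 302163 - (-336)*(1 + 191*(-½ + (-1*2)/56)) = 302163 - (-336)*(1 + 191*(-½ + (1/56)*(-2))) = 302163 - (-336)*(1 + 191*(-½ - 1/28)) = 302163 - (-336)*(1 + 191*(-15/28)) = 302163 - (-336)*(1 - 2865/28) = 302163 - (-336)*(-2837)/28 = 302163 - 1*34044 = 302163 - 34044 = 268119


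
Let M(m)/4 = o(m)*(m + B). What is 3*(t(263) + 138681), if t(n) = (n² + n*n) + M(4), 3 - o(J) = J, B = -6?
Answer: 831081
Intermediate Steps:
o(J) = 3 - J
M(m) = 4*(-6 + m)*(3 - m) (M(m) = 4*((3 - m)*(m - 6)) = 4*((3 - m)*(-6 + m)) = 4*((-6 + m)*(3 - m)) = 4*(-6 + m)*(3 - m))
t(n) = 8 + 2*n² (t(n) = (n² + n*n) - 4*(-6 + 4)*(-3 + 4) = (n² + n²) - 4*(-2)*1 = 2*n² + 8 = 8 + 2*n²)
3*(t(263) + 138681) = 3*((8 + 2*263²) + 138681) = 3*((8 + 2*69169) + 138681) = 3*((8 + 138338) + 138681) = 3*(138346 + 138681) = 3*277027 = 831081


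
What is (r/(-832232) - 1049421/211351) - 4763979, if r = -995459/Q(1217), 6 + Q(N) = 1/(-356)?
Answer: -447675737596422852001/93970870207046 ≈ -4.7640e+6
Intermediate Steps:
Q(N) = -2137/356 (Q(N) = -6 + 1/(-356) = -6 - 1/356 = -2137/356)
r = 354383404/2137 (r = -995459/(-2137/356) = -995459*(-356/2137) = 354383404/2137 ≈ 1.6583e+5)
(r/(-832232) - 1049421/211351) - 4763979 = ((354383404/2137)/(-832232) - 1049421/211351) - 4763979 = ((354383404/2137)*(-1/832232) - 1049421*1/211351) - 4763979 = (-88595851/444619946 - 1049421/211351) - 4763979 = -485318330055967/93970870207046 - 4763979 = -447675737596422852001/93970870207046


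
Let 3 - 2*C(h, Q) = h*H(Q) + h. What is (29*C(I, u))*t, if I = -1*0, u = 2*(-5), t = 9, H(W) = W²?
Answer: 783/2 ≈ 391.50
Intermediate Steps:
u = -10
I = 0
C(h, Q) = 3/2 - h/2 - h*Q²/2 (C(h, Q) = 3/2 - (h*Q² + h)/2 = 3/2 - (h + h*Q²)/2 = 3/2 + (-h/2 - h*Q²/2) = 3/2 - h/2 - h*Q²/2)
(29*C(I, u))*t = (29*(3/2 - ½*0 - ½*0*(-10)²))*9 = (29*(3/2 + 0 - ½*0*100))*9 = (29*(3/2 + 0 + 0))*9 = (29*(3/2))*9 = (87/2)*9 = 783/2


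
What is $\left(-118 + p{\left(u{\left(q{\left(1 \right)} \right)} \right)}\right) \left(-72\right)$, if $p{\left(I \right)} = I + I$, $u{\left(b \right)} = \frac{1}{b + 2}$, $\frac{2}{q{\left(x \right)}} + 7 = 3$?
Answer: $8400$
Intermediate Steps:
$q{\left(x \right)} = - \frac{1}{2}$ ($q{\left(x \right)} = \frac{2}{-7 + 3} = \frac{2}{-4} = 2 \left(- \frac{1}{4}\right) = - \frac{1}{2}$)
$u{\left(b \right)} = \frac{1}{2 + b}$
$p{\left(I \right)} = 2 I$
$\left(-118 + p{\left(u{\left(q{\left(1 \right)} \right)} \right)}\right) \left(-72\right) = \left(-118 + \frac{2}{2 - \frac{1}{2}}\right) \left(-72\right) = \left(-118 + \frac{2}{\frac{3}{2}}\right) \left(-72\right) = \left(-118 + 2 \cdot \frac{2}{3}\right) \left(-72\right) = \left(-118 + \frac{4}{3}\right) \left(-72\right) = \left(- \frac{350}{3}\right) \left(-72\right) = 8400$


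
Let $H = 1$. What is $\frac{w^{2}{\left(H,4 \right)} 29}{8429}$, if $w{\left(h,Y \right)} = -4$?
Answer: $\frac{464}{8429} \approx 0.055048$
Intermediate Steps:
$\frac{w^{2}{\left(H,4 \right)} 29}{8429} = \frac{\left(-4\right)^{2} \cdot 29}{8429} = 16 \cdot 29 \cdot \frac{1}{8429} = 464 \cdot \frac{1}{8429} = \frac{464}{8429}$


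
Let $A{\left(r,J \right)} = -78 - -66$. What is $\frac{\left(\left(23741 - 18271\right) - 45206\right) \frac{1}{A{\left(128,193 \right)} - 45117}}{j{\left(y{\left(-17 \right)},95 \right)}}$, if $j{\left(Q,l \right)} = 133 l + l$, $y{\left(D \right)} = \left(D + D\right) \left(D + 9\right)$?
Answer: $\frac{19868}{287246085} \approx 6.9167 \cdot 10^{-5}$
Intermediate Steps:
$y{\left(D \right)} = 2 D \left(9 + D\right)$
$A{\left(r,J \right)} = -12$ ($A{\left(r,J \right)} = -78 + 66 = -12$)
$j{\left(Q,l \right)} = 134 l$
$\frac{\left(\left(23741 - 18271\right) - 45206\right) \frac{1}{A{\left(128,193 \right)} - 45117}}{j{\left(y{\left(-17 \right)},95 \right)}} = \frac{\left(\left(23741 - 18271\right) - 45206\right) \frac{1}{-12 - 45117}}{134 \cdot 95} = \frac{\left(\left(23741 - 18271\right) - 45206\right) \frac{1}{-45129}}{12730} = \left(5470 - 45206\right) \left(- \frac{1}{45129}\right) \frac{1}{12730} = \left(-39736\right) \left(- \frac{1}{45129}\right) \frac{1}{12730} = \frac{39736}{45129} \cdot \frac{1}{12730} = \frac{19868}{287246085}$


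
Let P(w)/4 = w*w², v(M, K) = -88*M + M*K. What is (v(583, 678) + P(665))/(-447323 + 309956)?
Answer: -1176662470/137367 ≈ -8565.8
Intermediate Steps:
v(M, K) = -88*M + K*M
P(w) = 4*w³ (P(w) = 4*(w*w²) = 4*w³)
(v(583, 678) + P(665))/(-447323 + 309956) = (583*(-88 + 678) + 4*665³)/(-447323 + 309956) = (583*590 + 4*294079625)/(-137367) = (343970 + 1176318500)*(-1/137367) = 1176662470*(-1/137367) = -1176662470/137367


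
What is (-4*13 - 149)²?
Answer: 40401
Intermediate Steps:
(-4*13 - 149)² = (-52 - 149)² = (-201)² = 40401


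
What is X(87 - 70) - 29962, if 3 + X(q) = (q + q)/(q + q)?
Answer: -29964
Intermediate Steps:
X(q) = -2 (X(q) = -3 + (q + q)/(q + q) = -3 + (2*q)/((2*q)) = -3 + (2*q)*(1/(2*q)) = -3 + 1 = -2)
X(87 - 70) - 29962 = -2 - 29962 = -29964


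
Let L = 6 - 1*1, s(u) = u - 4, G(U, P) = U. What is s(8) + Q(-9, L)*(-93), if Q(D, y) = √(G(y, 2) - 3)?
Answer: 4 - 93*√2 ≈ -127.52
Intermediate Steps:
s(u) = -4 + u
L = 5 (L = 6 - 1 = 5)
Q(D, y) = √(-3 + y) (Q(D, y) = √(y - 3) = √(-3 + y))
s(8) + Q(-9, L)*(-93) = (-4 + 8) + √(-3 + 5)*(-93) = 4 + √2*(-93) = 4 - 93*√2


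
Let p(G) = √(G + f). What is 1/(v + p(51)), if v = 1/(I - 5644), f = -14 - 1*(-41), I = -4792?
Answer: 10436/8494987487 + 108910096*√78/8494987487 ≈ 0.11323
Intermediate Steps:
f = 27 (f = -14 + 41 = 27)
v = -1/10436 (v = 1/(-4792 - 5644) = 1/(-10436) = -1/10436 ≈ -9.5822e-5)
p(G) = √(27 + G) (p(G) = √(G + 27) = √(27 + G))
1/(v + p(51)) = 1/(-1/10436 + √(27 + 51)) = 1/(-1/10436 + √78)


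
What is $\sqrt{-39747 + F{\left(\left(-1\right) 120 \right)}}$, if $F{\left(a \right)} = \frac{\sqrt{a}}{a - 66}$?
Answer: $\frac{\sqrt{-343771803 - 93 i \sqrt{30}}}{93} \approx 0.00014771 - 199.37 i$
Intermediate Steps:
$F{\left(a \right)} = \frac{\sqrt{a}}{-66 + a}$
$\sqrt{-39747 + F{\left(\left(-1\right) 120 \right)}} = \sqrt{-39747 + \frac{\sqrt{\left(-1\right) 120}}{-66 - 120}} = \sqrt{-39747 + \frac{\sqrt{-120}}{-66 - 120}} = \sqrt{-39747 + \frac{2 i \sqrt{30}}{-186}} = \sqrt{-39747 + 2 i \sqrt{30} \left(- \frac{1}{186}\right)} = \sqrt{-39747 - \frac{i \sqrt{30}}{93}}$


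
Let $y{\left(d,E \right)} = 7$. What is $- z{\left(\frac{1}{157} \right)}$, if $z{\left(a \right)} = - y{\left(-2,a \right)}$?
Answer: $7$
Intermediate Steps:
$z{\left(a \right)} = -7$ ($z{\left(a \right)} = \left(-1\right) 7 = -7$)
$- z{\left(\frac{1}{157} \right)} = \left(-1\right) \left(-7\right) = 7$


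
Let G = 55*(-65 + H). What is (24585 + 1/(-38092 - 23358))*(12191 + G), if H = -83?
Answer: 6120041156699/61450 ≈ 9.9594e+7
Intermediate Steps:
G = -8140 (G = 55*(-65 - 83) = 55*(-148) = -8140)
(24585 + 1/(-38092 - 23358))*(12191 + G) = (24585 + 1/(-38092 - 23358))*(12191 - 8140) = (24585 + 1/(-61450))*4051 = (24585 - 1/61450)*4051 = (1510748249/61450)*4051 = 6120041156699/61450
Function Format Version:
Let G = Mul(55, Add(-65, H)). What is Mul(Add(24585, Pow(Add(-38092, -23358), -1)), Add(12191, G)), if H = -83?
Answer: Rational(6120041156699, 61450) ≈ 9.9594e+7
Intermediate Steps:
G = -8140 (G = Mul(55, Add(-65, -83)) = Mul(55, -148) = -8140)
Mul(Add(24585, Pow(Add(-38092, -23358), -1)), Add(12191, G)) = Mul(Add(24585, Pow(Add(-38092, -23358), -1)), Add(12191, -8140)) = Mul(Add(24585, Pow(-61450, -1)), 4051) = Mul(Add(24585, Rational(-1, 61450)), 4051) = Mul(Rational(1510748249, 61450), 4051) = Rational(6120041156699, 61450)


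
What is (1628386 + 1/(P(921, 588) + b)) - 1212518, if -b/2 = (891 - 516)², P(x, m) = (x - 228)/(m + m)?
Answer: 6549907276300/15749967 ≈ 4.1587e+5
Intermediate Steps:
P(x, m) = (-228 + x)/(2*m) (P(x, m) = (-228 + x)/((2*m)) = (-228 + x)*(1/(2*m)) = (-228 + x)/(2*m))
b = -281250 (b = -2*(891 - 516)² = -2*375² = -2*140625 = -281250)
(1628386 + 1/(P(921, 588) + b)) - 1212518 = (1628386 + 1/((½)*(-228 + 921)/588 - 281250)) - 1212518 = (1628386 + 1/((½)*(1/588)*693 - 281250)) - 1212518 = (1628386 + 1/(33/56 - 281250)) - 1212518 = (1628386 + 1/(-15749967/56)) - 1212518 = (1628386 - 56/15749967) - 1212518 = 25647025763206/15749967 - 1212518 = 6549907276300/15749967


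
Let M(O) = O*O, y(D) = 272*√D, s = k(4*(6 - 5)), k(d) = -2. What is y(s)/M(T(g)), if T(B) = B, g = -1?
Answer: 272*I*√2 ≈ 384.67*I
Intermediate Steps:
s = -2
M(O) = O²
y(s)/M(T(g)) = (272*√(-2))/((-1)²) = (272*(I*√2))/1 = (272*I*√2)*1 = 272*I*√2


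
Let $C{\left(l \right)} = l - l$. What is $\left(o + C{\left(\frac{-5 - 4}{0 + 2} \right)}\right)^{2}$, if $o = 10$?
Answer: $100$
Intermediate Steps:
$C{\left(l \right)} = 0$
$\left(o + C{\left(\frac{-5 - 4}{0 + 2} \right)}\right)^{2} = \left(10 + 0\right)^{2} = 10^{2} = 100$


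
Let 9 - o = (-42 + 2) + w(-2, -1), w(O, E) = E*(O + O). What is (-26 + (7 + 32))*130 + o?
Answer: 1735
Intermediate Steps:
w(O, E) = 2*E*O (w(O, E) = E*(2*O) = 2*E*O)
o = 45 (o = 9 - ((-42 + 2) + 2*(-1)*(-2)) = 9 - (-40 + 4) = 9 - 1*(-36) = 9 + 36 = 45)
(-26 + (7 + 32))*130 + o = (-26 + (7 + 32))*130 + 45 = (-26 + 39)*130 + 45 = 13*130 + 45 = 1690 + 45 = 1735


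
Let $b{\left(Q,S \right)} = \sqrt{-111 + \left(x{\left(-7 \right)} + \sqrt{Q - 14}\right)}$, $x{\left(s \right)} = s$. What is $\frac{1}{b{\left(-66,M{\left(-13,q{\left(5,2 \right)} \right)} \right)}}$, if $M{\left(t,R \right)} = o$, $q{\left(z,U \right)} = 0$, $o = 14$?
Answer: $\frac{\sqrt{2}}{2 \sqrt{-59 + 2 i \sqrt{5}}} \approx 0.0034765 - 0.09186 i$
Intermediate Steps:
$M{\left(t,R \right)} = 14$
$b{\left(Q,S \right)} = \sqrt{-118 + \sqrt{-14 + Q}}$ ($b{\left(Q,S \right)} = \sqrt{-111 + \left(-7 + \sqrt{Q - 14}\right)} = \sqrt{-111 + \left(-7 + \sqrt{-14 + Q}\right)} = \sqrt{-118 + \sqrt{-14 + Q}}$)
$\frac{1}{b{\left(-66,M{\left(-13,q{\left(5,2 \right)} \right)} \right)}} = \frac{1}{\sqrt{-118 + \sqrt{-14 - 66}}} = \frac{1}{\sqrt{-118 + \sqrt{-80}}} = \frac{1}{\sqrt{-118 + 4 i \sqrt{5}}}$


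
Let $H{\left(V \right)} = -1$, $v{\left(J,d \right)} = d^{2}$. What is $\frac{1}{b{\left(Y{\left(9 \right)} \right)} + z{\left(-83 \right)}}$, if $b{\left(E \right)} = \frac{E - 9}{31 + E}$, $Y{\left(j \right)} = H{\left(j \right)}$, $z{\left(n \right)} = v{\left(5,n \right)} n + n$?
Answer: $- \frac{3}{1715611} \approx -1.7486 \cdot 10^{-6}$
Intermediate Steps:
$z{\left(n \right)} = n + n^{3}$ ($z{\left(n \right)} = n^{2} n + n = n^{3} + n = n + n^{3}$)
$Y{\left(j \right)} = -1$
$b{\left(E \right)} = \frac{-9 + E}{31 + E}$
$\frac{1}{b{\left(Y{\left(9 \right)} \right)} + z{\left(-83 \right)}} = \frac{1}{\frac{-9 - 1}{31 - 1} + \left(-83 + \left(-83\right)^{3}\right)} = \frac{1}{\frac{1}{30} \left(-10\right) - 571870} = \frac{1}{- \frac{1}{3} - 571870} = \frac{1}{- \frac{1715611}{3}} = - \frac{3}{1715611}$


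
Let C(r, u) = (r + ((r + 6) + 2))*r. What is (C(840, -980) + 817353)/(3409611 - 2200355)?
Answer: 2235273/1209256 ≈ 1.8485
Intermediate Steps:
C(r, u) = r*(8 + 2*r) (C(r, u) = (r + ((6 + r) + 2))*r = (r + (8 + r))*r = (8 + 2*r)*r = r*(8 + 2*r))
(C(840, -980) + 817353)/(3409611 - 2200355) = (2*840*(4 + 840) + 817353)/(3409611 - 2200355) = (2*840*844 + 817353)/1209256 = (1417920 + 817353)*(1/1209256) = 2235273*(1/1209256) = 2235273/1209256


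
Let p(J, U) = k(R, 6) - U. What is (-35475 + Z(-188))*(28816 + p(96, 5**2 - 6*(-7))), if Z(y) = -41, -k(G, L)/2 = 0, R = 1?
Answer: -1021049484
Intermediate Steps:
k(G, L) = 0 (k(G, L) = -2*0 = 0)
p(J, U) = -U (p(J, U) = 0 - U = -U)
(-35475 + Z(-188))*(28816 + p(96, 5**2 - 6*(-7))) = (-35475 - 41)*(28816 - (5**2 - 6*(-7))) = -35516*(28816 - (25 + 42)) = -35516*(28816 - 1*67) = -35516*(28816 - 67) = -35516*28749 = -1021049484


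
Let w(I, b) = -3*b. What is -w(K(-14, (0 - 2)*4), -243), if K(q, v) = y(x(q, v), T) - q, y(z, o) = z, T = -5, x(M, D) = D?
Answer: -729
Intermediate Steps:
K(q, v) = v - q
-w(K(-14, (0 - 2)*4), -243) = -(-3)*(-243) = -1*729 = -729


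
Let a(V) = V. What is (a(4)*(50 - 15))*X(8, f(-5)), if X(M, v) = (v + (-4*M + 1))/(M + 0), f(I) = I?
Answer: -630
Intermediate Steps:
X(M, v) = (1 + v - 4*M)/M (X(M, v) = (v + (1 - 4*M))/M = (1 + v - 4*M)/M)
(a(4)*(50 - 15))*X(8, f(-5)) = (4*(50 - 15))*((1 - 5 - 4*8)/8) = (4*35)*((1 - 5 - 32)/8) = 140*((⅛)*(-36)) = 140*(-9/2) = -630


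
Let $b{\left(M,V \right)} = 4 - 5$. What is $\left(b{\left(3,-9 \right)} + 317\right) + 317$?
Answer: $633$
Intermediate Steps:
$b{\left(M,V \right)} = -1$
$\left(b{\left(3,-9 \right)} + 317\right) + 317 = \left(-1 + 317\right) + 317 = 316 + 317 = 633$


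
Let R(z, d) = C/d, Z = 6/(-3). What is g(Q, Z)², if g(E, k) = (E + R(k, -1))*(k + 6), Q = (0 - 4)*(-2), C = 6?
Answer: 64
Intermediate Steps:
Z = -2 (Z = 6*(-⅓) = -2)
Q = 8 (Q = -4*(-2) = 8)
R(z, d) = 6/d
g(E, k) = (-6 + E)*(6 + k) (g(E, k) = (E + 6/(-1))*(k + 6) = (E + 6*(-1))*(6 + k) = (E - 6)*(6 + k) = (-6 + E)*(6 + k))
g(Q, Z)² = (-36 - 6*(-2) + 6*8 + 8*(-2))² = (-36 + 12 + 48 - 16)² = 8² = 64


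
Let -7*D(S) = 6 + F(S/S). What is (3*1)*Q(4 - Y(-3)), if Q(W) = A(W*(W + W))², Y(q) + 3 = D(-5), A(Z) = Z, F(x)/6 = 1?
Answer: 166150092/2401 ≈ 69200.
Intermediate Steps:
F(x) = 6 (F(x) = 6*1 = 6)
D(S) = -12/7 (D(S) = -(6 + 6)/7 = -⅐*12 = -12/7)
Y(q) = -33/7 (Y(q) = -3 - 12/7 = -33/7)
Q(W) = 4*W⁴ (Q(W) = (W*(W + W))² = (W*(2*W))² = (2*W²)² = 4*W⁴)
(3*1)*Q(4 - Y(-3)) = (3*1)*(4*(4 - 1*(-33/7))⁴) = 3*(4*(4 + 33/7)⁴) = 3*(4*(61/7)⁴) = 3*(4*(13845841/2401)) = 3*(55383364/2401) = 166150092/2401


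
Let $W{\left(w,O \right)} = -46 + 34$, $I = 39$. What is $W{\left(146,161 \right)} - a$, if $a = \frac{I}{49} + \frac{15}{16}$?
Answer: $- \frac{10767}{784} \approx -13.733$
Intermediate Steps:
$a = \frac{1359}{784}$ ($a = \frac{39}{49} + \frac{15}{16} = \frac{1359}{784} \approx 1.7334$)
$W{\left(w,O \right)} = -12$
$W{\left(146,161 \right)} - a = -12 - \frac{1359}{784} = - \frac{10767}{784}$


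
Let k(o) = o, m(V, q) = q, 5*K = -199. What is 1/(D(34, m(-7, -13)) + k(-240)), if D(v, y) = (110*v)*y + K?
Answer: -5/244499 ≈ -2.0450e-5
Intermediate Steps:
K = -199/5 (K = (⅕)*(-199) = -199/5 ≈ -39.800)
D(v, y) = -199/5 + 110*v*y (D(v, y) = (110*v)*y - 199/5 = 110*v*y - 199/5 = -199/5 + 110*v*y)
1/(D(34, m(-7, -13)) + k(-240)) = 1/((-199/5 + 110*34*(-13)) - 240) = 1/((-199/5 - 48620) - 240) = 1/(-243299/5 - 240) = 1/(-244499/5) = -5/244499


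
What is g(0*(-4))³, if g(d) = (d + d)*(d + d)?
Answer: 0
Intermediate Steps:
g(d) = 4*d² (g(d) = (2*d)*(2*d) = 4*d²)
g(0*(-4))³ = (4*(0*(-4))²)³ = (4*0²)³ = (4*0)³ = 0³ = 0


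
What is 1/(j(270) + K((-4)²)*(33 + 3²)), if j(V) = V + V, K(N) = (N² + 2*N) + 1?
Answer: 1/12678 ≈ 7.8877e-5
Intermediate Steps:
K(N) = 1 + N² + 2*N
j(V) = 2*V
1/(j(270) + K((-4)²)*(33 + 3²)) = 1/(2*270 + (1 + ((-4)²)² + 2*(-4)²)*(33 + 3²)) = 1/(540 + (1 + 16² + 2*16)*(33 + 9)) = 1/(540 + (1 + 256 + 32)*42) = 1/(540 + 289*42) = 1/(540 + 12138) = 1/12678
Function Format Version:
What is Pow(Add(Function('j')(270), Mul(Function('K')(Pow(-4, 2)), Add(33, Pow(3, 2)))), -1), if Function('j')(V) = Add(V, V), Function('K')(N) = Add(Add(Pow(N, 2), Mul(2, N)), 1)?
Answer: Rational(1, 12678) ≈ 7.8877e-5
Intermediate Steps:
Function('K')(N) = Add(1, Pow(N, 2), Mul(2, N))
Function('j')(V) = Mul(2, V)
Pow(Add(Function('j')(270), Mul(Function('K')(Pow(-4, 2)), Add(33, Pow(3, 2)))), -1) = Pow(Add(Mul(2, 270), Mul(Add(1, Pow(Pow(-4, 2), 2), Mul(2, Pow(-4, 2))), Add(33, Pow(3, 2)))), -1) = Pow(Add(540, Mul(Add(1, Pow(16, 2), Mul(2, 16)), Add(33, 9))), -1) = Pow(Add(540, Mul(Add(1, 256, 32), 42)), -1) = Pow(Add(540, Mul(289, 42)), -1) = Pow(Add(540, 12138), -1) = Pow(12678, -1) = Rational(1, 12678)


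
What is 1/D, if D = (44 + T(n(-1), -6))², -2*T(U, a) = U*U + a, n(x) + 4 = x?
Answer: 4/4761 ≈ 0.00084016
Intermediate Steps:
n(x) = -4 + x
T(U, a) = -a/2 - U²/2 (T(U, a) = -(U*U + a)/2 = -(U² + a)/2 = -(a + U²)/2 = -a/2 - U²/2)
D = 4761/4 (D = (44 + (-½*(-6) - (-4 - 1)²/2))² = (44 + (3 - ½*(-5)²))² = (44 + (3 - ½*25))² = (44 + (3 - 25/2))² = (44 - 19/2)² = (69/2)² = 4761/4 ≈ 1190.3)
1/D = 1/(4761/4) = 4/4761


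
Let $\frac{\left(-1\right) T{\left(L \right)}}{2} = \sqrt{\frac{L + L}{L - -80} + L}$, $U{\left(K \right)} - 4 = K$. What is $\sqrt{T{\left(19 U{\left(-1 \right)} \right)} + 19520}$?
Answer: $\frac{\sqrt{366370880 - 274 \sqrt{1085451}}}{137} \approx 139.66$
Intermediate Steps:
$U{\left(K \right)} = 4 + K$
$T{\left(L \right)} = - 2 \sqrt{L + \frac{2 L}{80 + L}}$ ($T{\left(L \right)} = - 2 \sqrt{\frac{L + L}{L - -80} + L} = - 2 \sqrt{\frac{2 L}{L + 80} + L} = - 2 \sqrt{\frac{2 L}{80 + L} + L} = - 2 \sqrt{L + \frac{2 L}{80 + L}}$)
$\sqrt{T{\left(19 U{\left(-1 \right)} \right)} + 19520} = \sqrt{- 2 \sqrt{\frac{19 \left(4 - 1\right) \left(82 + 19 \left(4 - 1\right)\right)}{80 + 19 \left(4 - 1\right)}} + 19520} = \sqrt{- 2 \sqrt{\frac{19 \cdot 3 \left(82 + 19 \cdot 3\right)}{80 + 19 \cdot 3}} + 19520} = \sqrt{- 2 \sqrt{\frac{57 \left(82 + 57\right)}{80 + 57}} + 19520} = \sqrt{- 2 \sqrt{57 \cdot \frac{1}{137} \cdot 139} + 19520} = \sqrt{- 2 \sqrt{\frac{7923}{137}} + 19520} = \sqrt{- 2 \frac{\sqrt{1085451}}{137} + 19520} = \sqrt{- \frac{2 \sqrt{1085451}}{137} + 19520} = \sqrt{19520 - \frac{2 \sqrt{1085451}}{137}}$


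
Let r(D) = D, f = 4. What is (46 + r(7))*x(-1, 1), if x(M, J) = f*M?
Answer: -212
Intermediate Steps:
x(M, J) = 4*M
(46 + r(7))*x(-1, 1) = (46 + 7)*(4*(-1)) = 53*(-4) = -212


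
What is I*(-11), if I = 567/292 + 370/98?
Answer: -899833/14308 ≈ -62.890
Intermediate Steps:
I = 81803/14308 (I = 567*(1/292) + 370*(1/98) = 567/292 + 185/49 = 81803/14308 ≈ 5.7173)
I*(-11) = (81803/14308)*(-11) = -899833/14308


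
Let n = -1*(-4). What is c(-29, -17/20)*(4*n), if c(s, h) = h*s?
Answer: 1972/5 ≈ 394.40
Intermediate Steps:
n = 4
c(-29, -17/20)*(4*n) = (-17/20*(-29))*(4*4) = (-17*1/20*(-29))*16 = -17/20*(-29)*16 = (493/20)*16 = 1972/5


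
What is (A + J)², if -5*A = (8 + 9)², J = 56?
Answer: 81/25 ≈ 3.2400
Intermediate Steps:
A = -289/5 (A = -(8 + 9)²/5 = -⅕*17² = -⅕*289 = -289/5 ≈ -57.800)
(A + J)² = (-289/5 + 56)² = (-9/5)² = 81/25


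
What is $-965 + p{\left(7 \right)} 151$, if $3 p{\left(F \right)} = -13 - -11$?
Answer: $- \frac{3197}{3} \approx -1065.7$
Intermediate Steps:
$p{\left(F \right)} = - \frac{2}{3}$ ($p{\left(F \right)} = \frac{-13 - -11}{3} = \frac{-13 + 11}{3} = \frac{1}{3} \left(-2\right) = - \frac{2}{3}$)
$-965 + p{\left(7 \right)} 151 = -965 - \frac{302}{3} = - \frac{3197}{3}$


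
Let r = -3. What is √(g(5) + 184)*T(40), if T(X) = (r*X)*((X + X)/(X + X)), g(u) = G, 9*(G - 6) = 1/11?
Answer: -40*√206921/11 ≈ -1654.1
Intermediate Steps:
G = 595/99 (G = 6 + (⅑)/11 = 6 + (⅑)*(1/11) = 6 + 1/99 = 595/99 ≈ 6.0101)
g(u) = 595/99
T(X) = -3*X (T(X) = (-3*X)*((X + X)/(X + X)) = (-3*X)*((2*X)/((2*X))) = (-3*X)*((2*X)*(1/(2*X))) = -3*X*1 = -3*X)
√(g(5) + 184)*T(40) = √(595/99 + 184)*(-3*40) = √(18811/99)*(-120) = (√206921/33)*(-120) = -40*√206921/11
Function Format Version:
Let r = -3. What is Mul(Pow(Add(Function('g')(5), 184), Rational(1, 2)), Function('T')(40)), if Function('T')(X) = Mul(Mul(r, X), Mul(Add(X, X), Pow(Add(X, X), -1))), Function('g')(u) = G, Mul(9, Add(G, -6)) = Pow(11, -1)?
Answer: Mul(Rational(-40, 11), Pow(206921, Rational(1, 2))) ≈ -1654.1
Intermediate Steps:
G = Rational(595, 99) (G = Add(6, Mul(Rational(1, 9), Pow(11, -1))) = Add(6, Mul(Rational(1, 9), Rational(1, 11))) = Add(6, Rational(1, 99)) = Rational(595, 99) ≈ 6.0101)
Function('g')(u) = Rational(595, 99)
Function('T')(X) = Mul(-3, X) (Function('T')(X) = Mul(Mul(-3, X), Mul(Add(X, X), Pow(Add(X, X), -1))) = Mul(Mul(-3, X), Mul(Mul(2, X), Pow(Mul(2, X), -1))) = Mul(Mul(-3, X), Mul(Mul(2, X), Mul(Rational(1, 2), Pow(X, -1)))) = Mul(Mul(-3, X), 1) = Mul(-3, X))
Mul(Pow(Add(Function('g')(5), 184), Rational(1, 2)), Function('T')(40)) = Mul(Pow(Add(Rational(595, 99), 184), Rational(1, 2)), Mul(-3, 40)) = Mul(Pow(Rational(18811, 99), Rational(1, 2)), -120) = Mul(Mul(Rational(1, 33), Pow(206921, Rational(1, 2))), -120) = Mul(Rational(-40, 11), Pow(206921, Rational(1, 2)))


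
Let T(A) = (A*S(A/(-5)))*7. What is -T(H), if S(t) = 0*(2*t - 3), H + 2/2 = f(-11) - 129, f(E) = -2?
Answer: 0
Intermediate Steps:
H = -132 (H = -1 + (-2 - 129) = -1 - 131 = -132)
S(t) = 0 (S(t) = 0*(-3 + 2*t) = 0)
T(A) = 0 (T(A) = (A*0)*7 = 0*7 = 0)
-T(H) = -1*0 = 0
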